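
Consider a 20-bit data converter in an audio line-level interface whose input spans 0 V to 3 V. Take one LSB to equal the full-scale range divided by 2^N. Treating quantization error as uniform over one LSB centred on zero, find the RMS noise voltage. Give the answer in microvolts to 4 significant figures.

V_FS = 3 V.
Step size = 3/1048576 V = 2.86102 µV.
σ_q = LSB/√12 = 2.86102 µV/3.4641 = 0.8259 µV.

0.8259 µV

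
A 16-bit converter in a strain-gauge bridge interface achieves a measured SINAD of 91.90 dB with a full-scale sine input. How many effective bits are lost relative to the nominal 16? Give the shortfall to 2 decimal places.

1.03 bits

Effective bits = (91.90 − 1.76)/6.02 = 14.9734.
Shortfall = 16 − 14.9734 = 1.0266 bits.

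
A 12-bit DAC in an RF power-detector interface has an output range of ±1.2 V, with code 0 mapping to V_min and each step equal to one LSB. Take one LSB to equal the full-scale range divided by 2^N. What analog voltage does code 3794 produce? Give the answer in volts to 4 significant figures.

1.023 V

Range = 1.2 − (-1.2) = 2.4 V. LSB = 2.4 V / 2^12.
Output = V_min + (3794/4096) × range = -1.2 + 0.926270 × 2.4 V
      = -1.2 + 2.22305 = 1.02305 V.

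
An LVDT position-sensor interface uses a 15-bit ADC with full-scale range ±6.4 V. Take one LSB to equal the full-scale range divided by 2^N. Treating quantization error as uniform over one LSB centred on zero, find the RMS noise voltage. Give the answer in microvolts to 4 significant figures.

The full-scale span is 6.4 − (-6.4) = 12.8 V.
LSB = 12.8 V / 2^15 = 390.625 µV.
σ_q = LSB/√12 = 390.625 µV/3.4641 = 112.8 µV.

112.8 µV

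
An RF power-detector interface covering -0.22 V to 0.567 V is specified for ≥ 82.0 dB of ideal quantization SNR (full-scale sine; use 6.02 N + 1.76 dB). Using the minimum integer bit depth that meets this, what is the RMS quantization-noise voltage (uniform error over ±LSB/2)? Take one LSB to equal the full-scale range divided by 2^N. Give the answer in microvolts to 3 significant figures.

13.9 µV

The full-scale span is 0.567 − (-0.22) = 0.787 V.
Required N = ⌈(82.0 − 1.76)/6.02⌉ = ⌈13.329⌉ = 14.
One LSB is 0.787 V / 16384 = 48.035 µV.
V_rms = LSB/√12 = 13.9 µV.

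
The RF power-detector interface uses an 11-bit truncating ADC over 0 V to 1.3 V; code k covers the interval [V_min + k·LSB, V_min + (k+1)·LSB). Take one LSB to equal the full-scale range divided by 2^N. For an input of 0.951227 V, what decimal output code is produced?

Range is 1.3 V. LSB = 1.3 V / 2^11 ≈ 0.6348 mV.
V_in − V_min = 0.951227 − (0) = 0.951227 V.
Divide by LSB: 0.951227 × 2048/1.3 = 1498.5484.
Truncating gives code 1498.

1498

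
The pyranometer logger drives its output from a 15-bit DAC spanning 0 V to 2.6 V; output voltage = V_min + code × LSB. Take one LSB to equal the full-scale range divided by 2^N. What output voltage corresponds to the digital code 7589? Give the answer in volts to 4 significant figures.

Range is 2.6 V. LSB = 2.6 V / 2^15.
V_out = 0 + 7589 × (2.6/32768) V
      = 0 V + 0.602155 V = 0.602155 V.

0.6022 V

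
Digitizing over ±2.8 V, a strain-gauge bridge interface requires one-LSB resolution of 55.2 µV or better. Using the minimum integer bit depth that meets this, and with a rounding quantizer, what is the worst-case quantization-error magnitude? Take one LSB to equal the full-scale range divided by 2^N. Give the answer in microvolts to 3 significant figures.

21.4 µV

Range = 2.8 − (-2.8) = 5.6 V.
5.6 V / 55.2 µV = 101400. Since 2^16 = 65536 and 2^17 = 131072, N = 17.
Step size = 5.6/131072 V = 42.725 µV.
|e|_max = LSB/2 = 21.4 µV.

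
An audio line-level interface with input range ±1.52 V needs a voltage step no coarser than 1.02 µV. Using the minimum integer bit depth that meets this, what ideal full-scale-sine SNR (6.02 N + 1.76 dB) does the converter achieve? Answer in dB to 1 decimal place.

134.2 dB

Span: 1.52 V − (-1.52 V) = 3.04 V.
3.04 V / 1.02 µV = 2.980e6. Since 2^21 = 2097152 and 2^22 = 4194304, N = 22.
SNR = 6.02 × 22 + 1.76 = 134.20 dB.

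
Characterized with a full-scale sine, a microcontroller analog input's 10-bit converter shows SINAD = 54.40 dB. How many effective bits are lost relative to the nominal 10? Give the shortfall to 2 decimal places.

ENOB = (SINAD − 1.76)/6.02 = (54.40 − 1.76)/6.02 = 8.7442 bits.
10 − 8.7442 = 1.26 bits below nominal.

1.26 bits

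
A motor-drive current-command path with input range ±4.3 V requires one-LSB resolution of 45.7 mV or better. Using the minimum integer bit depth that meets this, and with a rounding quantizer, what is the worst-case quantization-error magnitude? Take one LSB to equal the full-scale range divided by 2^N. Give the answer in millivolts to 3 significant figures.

16.8 mV

Full-scale range = 4.3 V − (-4.3 V) = 8.6 V.
Levels needed ≥ 8.6/45.7 mV = 188.2. 2^8 = 256 suffices, so N_min = 8.
LSB = 8.6 V ÷ 2^8 = 8.6/256 V = 33.594 mV.
|e|_max = LSB/2 = 16.8 mV.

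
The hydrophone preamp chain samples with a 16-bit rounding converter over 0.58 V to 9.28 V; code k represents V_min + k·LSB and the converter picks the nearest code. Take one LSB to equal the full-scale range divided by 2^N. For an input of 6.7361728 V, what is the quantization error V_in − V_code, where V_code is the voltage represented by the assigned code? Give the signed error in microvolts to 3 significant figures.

−43.6 µV

Full-scale range = 9.28 V − (0.58 V) = 8.7 V. LSB = 8.7 V / 2^16 ≈ 132.8 µV.
(V_in − V_min)/LSB = (6.7361728 − (0.58)) × 65536/8.7 = 46373.6713 → nearest code k = 46374.
Reconstructed level: 0.58 + 46374 × 8.7/65536 V = 6.7362164307 V.
Error = V_in − V_code = 6.7361728 − (6.7362164307) = −43.6 µV.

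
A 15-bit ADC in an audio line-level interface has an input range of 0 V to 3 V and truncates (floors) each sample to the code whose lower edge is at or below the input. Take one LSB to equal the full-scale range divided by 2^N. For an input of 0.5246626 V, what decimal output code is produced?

V_FS = 3 V. LSB = 3 V / 2^15 ≈ 91.55 µV.
(V_in − V_min) × 2^15/range = (0.5246626 − (0)) × 32768/3 = 5730.715.
Floor → code = 5730.

5730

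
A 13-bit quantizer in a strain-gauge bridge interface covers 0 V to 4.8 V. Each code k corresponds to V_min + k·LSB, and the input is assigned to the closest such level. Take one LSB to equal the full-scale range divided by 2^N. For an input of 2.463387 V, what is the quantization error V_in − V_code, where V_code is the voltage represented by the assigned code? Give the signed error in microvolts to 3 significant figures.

+106 µV

Full-scale range = 4.8 V. LSB = 4.8 V / 2^13 ≈ 0.5859 mV.
(2.463387 − (0)) / LSB = 2.463387 × 8192/4.8 = 4204.1805. Nearest integer: k = 4204.
Reconstructed level: 0 + 4204 × 4.8/8192 V = 2.463281250 V.
Error = V_in − V_code = 2.463387 − (2.463281250) = +106 µV.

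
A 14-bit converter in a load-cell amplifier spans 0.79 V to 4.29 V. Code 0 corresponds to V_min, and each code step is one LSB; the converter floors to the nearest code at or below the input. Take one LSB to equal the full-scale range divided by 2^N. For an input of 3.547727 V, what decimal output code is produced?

12909

Range = 4.29 − (0.79) = 3.5 V. LSB = 3.5 V / 2^14 ≈ 213.6 µV.
V_in − V_min = 3.547727 − (0.79) = 2.757727 V.
Divide by LSB: 2.757727 × 16384/3.5 = 12909.3140.
Truncating gives code 12909.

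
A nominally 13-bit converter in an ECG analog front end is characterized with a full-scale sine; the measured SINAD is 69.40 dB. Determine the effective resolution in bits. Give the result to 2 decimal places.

11.24 bits

ENOB = (SINAD − 1.76) / 6.02 = (69.40 − 1.76) / 6.02 = 67.64 / 6.02 = 11.2359.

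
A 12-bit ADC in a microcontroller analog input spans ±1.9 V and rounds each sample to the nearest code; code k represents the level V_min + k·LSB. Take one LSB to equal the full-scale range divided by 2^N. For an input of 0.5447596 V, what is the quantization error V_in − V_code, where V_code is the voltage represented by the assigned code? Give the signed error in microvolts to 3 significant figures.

Span: 1.9 V − (-1.9 V) = 3.8 V. LSB = 3.8 V / 2^12 ≈ 0.9277 mV.
(0.5447596 − (-1.9)) / LSB = 2.4447596 × 4096/3.8 = 2635.1935. Nearest integer: k = 2635.
V_code = -1.9 + (2635/4096) × 3.8 = 0.5445800781 V.
V_in − V_code = 0.5447596 − (0.5445800781) = +180 µV.

+180 µV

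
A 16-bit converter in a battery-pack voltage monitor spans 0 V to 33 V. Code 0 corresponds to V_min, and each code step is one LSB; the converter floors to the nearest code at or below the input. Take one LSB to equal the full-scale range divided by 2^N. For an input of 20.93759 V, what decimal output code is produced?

41580

Full-scale range = 33 V. LSB = 33 V / 2^16 ≈ 0.5035 mV.
code = ⌊(V_in − V_min)/LSB⌋ = ⌊(V_in − V_min) × 2^16 / range⌋
     = ⌊(20.93759 − (0)) × 65536 / 33⌋ = ⌊20.93759 × 65536/33⌋
     = ⌊41580.785⌋ = 41580.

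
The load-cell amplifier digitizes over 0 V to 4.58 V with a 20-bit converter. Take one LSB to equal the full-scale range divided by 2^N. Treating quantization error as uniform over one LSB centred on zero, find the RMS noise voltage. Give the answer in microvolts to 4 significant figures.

V_FS = 4.58 V.
LSB = 4.58 V / 2^20 = 4.36783 µV.
σ_q = LSB/√12 = 4.36783 µV/3.4641 = 1.261 µV.

1.261 µV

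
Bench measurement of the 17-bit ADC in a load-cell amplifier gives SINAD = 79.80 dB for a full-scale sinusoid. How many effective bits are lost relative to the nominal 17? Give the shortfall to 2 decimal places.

4.04 bits

Effective bits = (79.80 − 1.76)/6.02 = 12.9635.
Shortfall = 17 − 12.9635 = 4.0365 bits.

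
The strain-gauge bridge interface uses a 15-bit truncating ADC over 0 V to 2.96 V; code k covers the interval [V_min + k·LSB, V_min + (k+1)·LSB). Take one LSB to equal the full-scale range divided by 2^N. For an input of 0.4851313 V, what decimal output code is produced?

V_FS = 2.96 V. LSB = 2.96 V / 2^15 ≈ 90.33 µV.
code = ⌊(V_in − V_min)/LSB⌋ = ⌊(V_in − V_min) × 2^15 / range⌋
     = ⌊(0.4851313 − (0)) × 32768 / 2.96⌋ = ⌊0.4851313 × 32768/2.96⌋
     = ⌊5370.535⌋ = 5370.

5370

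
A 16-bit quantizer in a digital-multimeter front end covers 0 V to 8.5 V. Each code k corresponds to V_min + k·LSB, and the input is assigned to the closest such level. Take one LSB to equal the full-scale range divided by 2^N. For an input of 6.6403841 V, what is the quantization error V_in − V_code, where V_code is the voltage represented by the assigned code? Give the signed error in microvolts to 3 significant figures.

V_FS = 8.5 V. LSB = 8.5 V / 2^16 ≈ 129.7 µV.
Position in LSBs: (6.6403841 − (0)) × 65536/8.5 = 51198.1426; rounding gives k = 51198.
Reconstructed level: 0 + 51198 × 8.5/65536 V = 6.6403656006 V.
e = 6.6403841 − (6.6403656006) = +18.5 µV.

+18.5 µV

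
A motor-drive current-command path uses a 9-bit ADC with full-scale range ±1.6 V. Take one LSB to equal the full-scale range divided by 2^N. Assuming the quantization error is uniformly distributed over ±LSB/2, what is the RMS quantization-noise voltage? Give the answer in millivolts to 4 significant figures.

1.804 mV

Full-scale range = 1.6 V − (-1.6 V) = 3.2 V.
One LSB is 3.2 V / 512 = 6.25000 mV.
RMS of a uniform error over width LSB is LSB/√12 = 1.804 mV.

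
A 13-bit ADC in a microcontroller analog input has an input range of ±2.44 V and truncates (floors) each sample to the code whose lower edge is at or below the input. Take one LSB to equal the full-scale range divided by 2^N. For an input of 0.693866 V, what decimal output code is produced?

Full-scale range = 2.44 V − (-2.44 V) = 4.88 V. LSB = 4.88 V / 2^13 ≈ 0.5957 mV.
code = ⌊(V_in − V_min)/LSB⌋ = ⌊(V_in − V_min) × 2^13 / range⌋
     = ⌊(0.693866 − (-2.44)) × 8192 / 4.88⌋ = ⌊3.133866 × 8192/4.88⌋
     = ⌊5260.785⌋ = 5260.

5260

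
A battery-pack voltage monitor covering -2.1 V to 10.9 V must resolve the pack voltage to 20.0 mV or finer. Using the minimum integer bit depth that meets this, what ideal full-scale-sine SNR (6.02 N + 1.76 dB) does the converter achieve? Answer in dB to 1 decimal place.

62.0 dB

The full-scale span is 10.9 − (-2.1) = 13 V.
Required number of levels: 13/20.0 mV = 650.00; smallest N with 2^N ≥ that is 10.
SNR = 6.02 × 10 + 1.76 = 61.96 dB.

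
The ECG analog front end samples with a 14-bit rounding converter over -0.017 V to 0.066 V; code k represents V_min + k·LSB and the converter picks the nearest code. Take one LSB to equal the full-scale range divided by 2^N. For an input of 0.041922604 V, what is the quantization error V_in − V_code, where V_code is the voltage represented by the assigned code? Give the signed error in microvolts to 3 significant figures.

+0.912 µV

Full-scale range = 0.066 V − (-0.017 V) = 0.083 V. LSB = 0.083 V / 2^14 ≈ 5.066 µV.
(0.041922604 − (-0.017)) / LSB = 0.058922604 × 16384/0.083 = 11631.1800. Nearest integer: k = 11631.
Reconstructed level: -0.017 + 11631 × 0.083/16384 V = 0.041921691895 V.
e = 0.041922604 − (0.041921691895) = +0.912 µV.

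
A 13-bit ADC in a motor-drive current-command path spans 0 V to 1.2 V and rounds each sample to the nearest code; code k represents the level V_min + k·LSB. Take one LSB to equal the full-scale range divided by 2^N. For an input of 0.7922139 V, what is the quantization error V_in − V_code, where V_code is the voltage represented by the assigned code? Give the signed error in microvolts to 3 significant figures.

V_FS = 1.2 V. LSB = 1.2 V / 2^13 ≈ 146.5 µV.
Position in LSBs: (0.7922139 − (0)) × 8192/1.2 = 5408.1802; rounding gives k = 5408.
V_code = V_min + k × range/2^13 = 0 + 5408 × 1.2/8192 = 0.7921875000 V.
e = 0.7922139 − (0.7921875000) = +26.4 µV.

+26.4 µV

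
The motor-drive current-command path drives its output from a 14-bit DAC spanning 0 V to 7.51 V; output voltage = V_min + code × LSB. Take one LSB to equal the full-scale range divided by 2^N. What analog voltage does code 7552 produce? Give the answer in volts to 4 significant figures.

V_FS = 7.51 V. LSB = 7.51 V / 2^14.
Output = V_min + (7552/16384) × range = 0 + 0.460938 × 7.51 V
      = 0 + 3.46164 = 3.46164 V.

3.462 V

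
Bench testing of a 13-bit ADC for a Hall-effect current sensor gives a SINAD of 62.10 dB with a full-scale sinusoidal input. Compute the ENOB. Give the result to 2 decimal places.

10.02 bits

ENOB = (62.10 − 1.76)/6.02 = 10.0233 bits.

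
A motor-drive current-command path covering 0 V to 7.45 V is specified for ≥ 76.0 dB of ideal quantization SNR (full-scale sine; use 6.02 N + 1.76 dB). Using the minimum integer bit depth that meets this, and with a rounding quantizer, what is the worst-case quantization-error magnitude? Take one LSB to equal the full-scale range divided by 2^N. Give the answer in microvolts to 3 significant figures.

455 µV

Span = 7.45 V.
6.02 N + 1.76 ≥ 76.0 gives N ≥ 12.332, so the minimum integer is 13.
LSB = 7.45 V / 2^13 = 0.90942 mV.
Max error for round-to-nearest is LSB/2 = 455 µV.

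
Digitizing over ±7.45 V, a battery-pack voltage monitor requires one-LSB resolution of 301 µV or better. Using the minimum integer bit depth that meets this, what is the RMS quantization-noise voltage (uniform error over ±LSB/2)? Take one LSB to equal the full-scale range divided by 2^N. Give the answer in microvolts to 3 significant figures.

Full-scale range = 7.45 V − (-7.45 V) = 14.9 V.
Levels needed ≥ 14.9/301 µV = 49500. 2^16 = 65536 suffices, so N_min = 16.
One LSB is 14.9 V / 65536 = 227.36 µV.
σ_q = LSB/√12 = 227.36 µV/3.4641 = 65.6 µV.

65.6 µV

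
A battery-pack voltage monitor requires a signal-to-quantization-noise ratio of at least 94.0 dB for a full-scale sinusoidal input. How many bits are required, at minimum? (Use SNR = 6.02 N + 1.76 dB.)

16 bits

Required N = ⌈(94.0 − 1.76)/6.02⌉ = ⌈15.322⌉ = 16.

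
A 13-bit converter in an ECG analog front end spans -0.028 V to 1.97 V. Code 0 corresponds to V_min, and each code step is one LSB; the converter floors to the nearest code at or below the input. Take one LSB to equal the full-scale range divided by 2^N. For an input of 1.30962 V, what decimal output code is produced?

5484

Span: 1.97 V − (-0.028 V) = 1.998 V. LSB = 1.998 V / 2^13 ≈ 243.9 µV.
(V_in − V_min) × 2^13/range = (1.30962 − (-0.028)) × 8192/1.998 = 5484.376.
Floor → code = 5484.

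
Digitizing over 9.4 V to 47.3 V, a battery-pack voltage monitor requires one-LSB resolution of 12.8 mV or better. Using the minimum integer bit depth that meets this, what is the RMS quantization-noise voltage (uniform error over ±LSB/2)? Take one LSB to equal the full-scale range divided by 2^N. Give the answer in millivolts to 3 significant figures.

Range = 47.3 − (9.4) = 37.9 V.
37.9 V / 12.8 mV = 2961. Since 2^11 = 2048 and 2^12 = 4096, N = 12.
Step size = 37.9/4096 V = 9.2529 mV.
RMS noise = LSB/√12 = 2.67 mV.

2.67 mV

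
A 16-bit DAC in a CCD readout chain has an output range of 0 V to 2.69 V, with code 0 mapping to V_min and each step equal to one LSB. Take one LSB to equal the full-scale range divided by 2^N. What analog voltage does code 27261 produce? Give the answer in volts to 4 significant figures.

1.119 V

Span = 2.69 V. LSB = 2.69 V / 2^16.
V_out = V_min + code × LSB = 0 V + 27261 × 2.69 V / 65536
      = 0 + 1.11896 = 1.11896 V.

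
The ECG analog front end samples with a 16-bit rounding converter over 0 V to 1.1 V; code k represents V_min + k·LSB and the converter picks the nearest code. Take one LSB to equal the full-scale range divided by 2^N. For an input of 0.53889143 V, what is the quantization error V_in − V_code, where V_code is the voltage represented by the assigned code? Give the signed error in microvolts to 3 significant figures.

+2.88 µV

Full-scale range = 1.1 V. LSB = 1.1 V / 2^16 ≈ 16.78 µV.
Position in LSBs: (0.53889143 − (0)) × 65536/1.1 = 32106.1716; rounding gives k = 32106.
V_code = V_min + k × range/2^16 = 0 + 32106 × 1.1/65536 = 0.53888854980 V.
Error = V_in − V_code = 0.53889143 − (0.53888854980) = +2.88 µV.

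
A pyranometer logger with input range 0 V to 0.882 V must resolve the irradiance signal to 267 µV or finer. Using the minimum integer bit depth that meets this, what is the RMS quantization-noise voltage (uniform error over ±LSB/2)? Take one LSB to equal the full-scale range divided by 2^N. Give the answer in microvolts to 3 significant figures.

62.2 µV

V_FS = 0.882 V.
Levels needed ≥ 0.882/267 µV = 3303. 2^12 = 4096 suffices, so N_min = 12.
One LSB is 0.882 V / 4096 = 215.33 µV.
RMS noise = LSB/√12 = 62.2 µV.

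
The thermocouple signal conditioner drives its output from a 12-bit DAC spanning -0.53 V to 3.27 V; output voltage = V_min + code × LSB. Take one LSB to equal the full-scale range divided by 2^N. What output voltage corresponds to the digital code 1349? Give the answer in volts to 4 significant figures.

0.7215 V

Span: 3.27 V − (-0.53 V) = 3.8 V. LSB = 3.8 V / 2^12.
Output = V_min + (1349/4096) × range = -0.53 + 0.329346 × 3.8 V
      = -0.53 V + 1.25151 V = 0.721514 V.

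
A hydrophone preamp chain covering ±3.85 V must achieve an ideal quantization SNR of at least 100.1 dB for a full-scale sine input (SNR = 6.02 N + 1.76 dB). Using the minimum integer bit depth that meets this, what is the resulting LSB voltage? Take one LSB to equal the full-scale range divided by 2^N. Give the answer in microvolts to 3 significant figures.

58.7 µV

Span: 3.85 V − (-3.85 V) = 7.7 V.
6.02 N + 1.76 ≥ 100.1 gives N ≥ 16.336, so the minimum integer is 17.
Step size = 7.7/131072 V = 58.7 µV.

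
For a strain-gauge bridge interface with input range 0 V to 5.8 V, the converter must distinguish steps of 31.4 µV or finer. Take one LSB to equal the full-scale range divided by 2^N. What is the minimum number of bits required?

18 bits

V_FS = 5.8 V.
Need 2^N ≥ 5.8 V / 31.4 µV = 184700 → N_min = 18.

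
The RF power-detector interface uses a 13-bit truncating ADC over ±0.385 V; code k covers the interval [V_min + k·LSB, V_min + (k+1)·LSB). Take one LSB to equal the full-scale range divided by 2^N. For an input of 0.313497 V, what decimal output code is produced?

Span: 0.385 V − (-0.385 V) = 0.77 V. LSB = 0.77 V / 2^13 ≈ 93.99 µV.
V_in − V_min = 0.313497 − (-0.385) = 0.698497 V.
Divide by LSB: 0.698497 × 8192/0.77 = 7431.2824.
Truncating gives code 7431.

7431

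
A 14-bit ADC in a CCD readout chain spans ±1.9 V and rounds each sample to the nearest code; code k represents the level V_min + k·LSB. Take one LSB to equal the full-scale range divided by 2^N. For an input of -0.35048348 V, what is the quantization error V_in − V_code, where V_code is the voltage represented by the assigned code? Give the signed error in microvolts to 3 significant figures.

Range = 1.9 − (-1.9) = 3.8 V. LSB = 3.8 V / 2^14 ≈ 231.9 µV.
Position in LSBs: (-0.35048348 − (-1.9)) × 16384/3.8 = 6680.8628; rounding gives k = 6681.
Reconstructed level: -1.9 + 6681 × 3.8/16384 V = -0.35045166016 V.
e = -0.35048348 − (-0.35045166016) = −31.8 µV.

−31.8 µV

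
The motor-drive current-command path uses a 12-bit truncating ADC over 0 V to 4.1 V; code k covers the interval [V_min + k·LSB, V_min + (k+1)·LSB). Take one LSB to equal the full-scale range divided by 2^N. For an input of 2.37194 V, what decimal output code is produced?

2369

V_FS = 4.1 V. LSB = 4.1 V / 2^12 ≈ 1.001 mV.
(V_in − V_min) × 2^12/range = (2.37194 − (0)) × 4096/4.1 = 2369.626.
Floor → code = 2369.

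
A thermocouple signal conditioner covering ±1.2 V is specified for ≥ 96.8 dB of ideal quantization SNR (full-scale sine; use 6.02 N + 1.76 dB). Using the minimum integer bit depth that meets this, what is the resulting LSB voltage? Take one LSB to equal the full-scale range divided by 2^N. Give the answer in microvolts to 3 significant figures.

36.6 µV

The full-scale span is 1.2 − (-1.2) = 2.4 V.
Solving 6.02 N ≥ 96.8 − 1.76: N ≥ 15.787. Round up → N = 16.
Step size = 2.4/65536 V = 36.6 µV.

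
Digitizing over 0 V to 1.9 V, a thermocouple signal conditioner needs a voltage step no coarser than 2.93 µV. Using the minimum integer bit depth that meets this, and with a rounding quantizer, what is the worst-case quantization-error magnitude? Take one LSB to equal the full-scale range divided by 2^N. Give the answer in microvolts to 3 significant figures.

Span = 1.9 V.
1.9 V / 2.93 µV = 648500. Since 2^19 = 524288 and 2^20 = 1048576, N = 20.
LSB = 1.9 V / 2^20 = 1.8120 µV.
Half an LSB is 0.906 µV.

0.906 µV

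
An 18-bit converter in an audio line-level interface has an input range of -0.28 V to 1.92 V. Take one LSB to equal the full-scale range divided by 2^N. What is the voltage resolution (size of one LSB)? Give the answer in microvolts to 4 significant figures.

8.392 µV

Full-scale range = 1.92 V − (-0.28 V) = 2.2 V.
There are 2^18 = 262144 steps.
One LSB is 2.2 V / 262144 = 8.392 µV.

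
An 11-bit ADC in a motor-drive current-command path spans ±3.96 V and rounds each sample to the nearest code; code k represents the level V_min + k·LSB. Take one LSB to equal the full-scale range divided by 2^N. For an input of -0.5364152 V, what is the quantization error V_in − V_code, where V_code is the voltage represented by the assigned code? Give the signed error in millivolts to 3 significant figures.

Span: 3.96 V − (-3.96 V) = 7.92 V. LSB = 7.92 V / 2^11 ≈ 3.867 mV.
Position in LSBs: (-0.5364152 − (-3.96)) × 2048/7.92 = 885.2906; rounding gives k = 885.
V_code = -3.96 + (885/2048) × 7.92 = -0.5375390625 V.
e = -0.5364152 − (-0.5375390625) = +1.12 mV.

+1.12 mV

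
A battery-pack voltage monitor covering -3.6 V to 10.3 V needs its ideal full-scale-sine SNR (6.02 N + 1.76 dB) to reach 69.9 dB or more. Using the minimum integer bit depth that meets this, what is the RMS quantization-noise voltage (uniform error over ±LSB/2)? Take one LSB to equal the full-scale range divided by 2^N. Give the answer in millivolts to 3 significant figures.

0.980 mV

Range = 10.3 − (-3.6) = 13.9 V.
6.02 N + 1.76 ≥ 69.9 gives N ≥ 11.319, so the minimum integer is 12.
LSB = 13.9 V ÷ 2^12 = 13.9/4096 V = 3.3936 mV.
V_rms = LSB/√12 = 0.980 mV.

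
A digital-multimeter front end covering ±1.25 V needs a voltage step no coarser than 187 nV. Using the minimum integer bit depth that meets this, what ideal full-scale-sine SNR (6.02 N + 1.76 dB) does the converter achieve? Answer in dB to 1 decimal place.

Full-scale range = 1.25 V − (-1.25 V) = 2.5 V.
Required number of levels: 2.5/187 nV = 1.3369e7; smallest N with 2^N ≥ that is 24.
Ideal SNR at N = 24: 6.02·24 + 1.76 = 146.2 dB.

146.2 dB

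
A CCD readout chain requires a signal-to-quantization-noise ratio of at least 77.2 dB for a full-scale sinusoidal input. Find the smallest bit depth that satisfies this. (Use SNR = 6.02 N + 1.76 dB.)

13 bits

Solving 6.02 N ≥ 77.2 − 1.76: N ≥ 12.532. Round up → N = 13.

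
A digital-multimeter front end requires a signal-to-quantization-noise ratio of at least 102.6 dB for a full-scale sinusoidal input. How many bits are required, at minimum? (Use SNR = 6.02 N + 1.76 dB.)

6.02 N + 1.76 ≥ 102.6 gives N ≥ 16.751, so the minimum integer is 17.

17 bits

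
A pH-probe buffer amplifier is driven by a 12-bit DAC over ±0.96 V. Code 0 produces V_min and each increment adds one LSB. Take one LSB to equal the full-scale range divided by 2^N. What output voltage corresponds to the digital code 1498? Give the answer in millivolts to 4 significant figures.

Span: 0.96 V − (-0.96 V) = 1.92 V. LSB = 1.92 V / 2^12.
V_out = -0.96 + 1498 × (1.92/4096) V
      = -0.96 + 0.702188 = -0.257813 V.

-257.8 mV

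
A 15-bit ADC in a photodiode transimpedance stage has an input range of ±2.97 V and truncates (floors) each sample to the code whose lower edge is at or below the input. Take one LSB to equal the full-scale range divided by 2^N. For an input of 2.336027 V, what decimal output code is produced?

29270

Span: 2.97 V − (-2.97 V) = 5.94 V. LSB = 5.94 V / 2^15 ≈ 181.3 µV.
V_in − V_min = 2.336027 − (-2.97) = 5.306027 V.
Divide by LSB: 5.306027 × 32768/5.94 = 29270.6890.
Truncating gives code 29270.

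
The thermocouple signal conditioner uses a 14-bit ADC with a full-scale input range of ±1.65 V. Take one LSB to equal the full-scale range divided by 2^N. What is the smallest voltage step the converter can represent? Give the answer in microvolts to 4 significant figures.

201.4 µV

Range = 1.65 − (-1.65) = 3.3 V.
There are 2^14 = 16384 steps.
One LSB is 3.3 V / 16384 = 201.4 µV.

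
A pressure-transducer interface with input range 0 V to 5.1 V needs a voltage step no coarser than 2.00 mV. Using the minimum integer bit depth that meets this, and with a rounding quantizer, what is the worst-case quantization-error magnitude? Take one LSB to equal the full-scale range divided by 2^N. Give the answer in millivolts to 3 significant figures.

0.623 mV

Full-scale range = 5.1 V.
5.1 V / 2.00 mV = 2550. Since 2^11 = 2048 and 2^12 = 4096, N = 12.
LSB = 5.1 V ÷ 2^12 = 5.1/4096 V = 1.2451 mV.
|e|_max = LSB/2 = 0.623 mV.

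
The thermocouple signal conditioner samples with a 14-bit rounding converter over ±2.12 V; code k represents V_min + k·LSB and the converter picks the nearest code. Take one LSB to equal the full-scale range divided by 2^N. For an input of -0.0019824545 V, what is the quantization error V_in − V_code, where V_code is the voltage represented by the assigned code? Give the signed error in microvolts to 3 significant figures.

+87.9 µV

The full-scale span is 2.12 − (-2.12) = 4.24 V. LSB = 4.24 V / 2^14 ≈ 258.8 µV.
(V_in − V_min)/LSB = (-0.0019824545 − (-2.12)) × 16384/4.24 = 8184.3395 → nearest code k = 8184.
V_code = V_min + k × range/2^14 = -2.12 + 8184 × 4.24/16384 = -0.0020703125000 V.
e = -0.0019824545 − (-0.0020703125000) = +87.9 µV.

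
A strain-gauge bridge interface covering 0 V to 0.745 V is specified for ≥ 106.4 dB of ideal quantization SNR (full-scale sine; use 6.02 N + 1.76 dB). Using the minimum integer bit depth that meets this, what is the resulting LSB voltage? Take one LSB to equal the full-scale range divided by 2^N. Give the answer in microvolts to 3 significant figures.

2.84 µV

Span = 0.745 V.
Required N = ⌈(106.4 − 1.76)/6.02⌉ = ⌈17.382⌉ = 18.
LSB = 0.745 V ÷ 2^18 = 0.745/262144 V = 2.84 µV.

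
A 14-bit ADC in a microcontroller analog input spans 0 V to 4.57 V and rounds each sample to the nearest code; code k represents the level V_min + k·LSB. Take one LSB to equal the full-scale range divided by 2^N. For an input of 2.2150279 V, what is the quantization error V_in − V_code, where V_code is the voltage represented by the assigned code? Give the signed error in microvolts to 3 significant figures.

+39.5 µV

Span = 4.57 V. LSB = 4.57 V / 2^14 ≈ 278.9 µV.
(V_in − V_min)/LSB = (2.2150279 − (0)) × 16384/4.57 = 7941.1416 → nearest code k = 7941.
V_code = 0 + (7941/16384) × 4.57 = 2.2149884033 V.
e = 2.2150279 − (2.2149884033) = +39.5 µV.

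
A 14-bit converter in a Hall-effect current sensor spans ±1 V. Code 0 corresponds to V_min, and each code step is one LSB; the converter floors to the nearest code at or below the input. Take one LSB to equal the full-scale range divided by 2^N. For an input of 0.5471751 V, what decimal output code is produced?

The full-scale span is 1 − (-1) = 2 V. LSB = 2 V / 2^14 ≈ 122.1 µV.
(V_in − V_min) × 2^14/range = (0.5471751 − (-1)) × 16384/2 = 12674.458.
Floor → code = 12674.

12674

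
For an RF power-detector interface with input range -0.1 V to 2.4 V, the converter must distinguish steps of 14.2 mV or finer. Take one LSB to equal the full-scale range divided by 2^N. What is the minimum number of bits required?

Full-scale range = 2.4 V − (-0.1 V) = 2.5 V.
2.5 V / 14.2 mV = 176.1. Since 2^7 = 128 and 2^8 = 256, N = 8.

8 bits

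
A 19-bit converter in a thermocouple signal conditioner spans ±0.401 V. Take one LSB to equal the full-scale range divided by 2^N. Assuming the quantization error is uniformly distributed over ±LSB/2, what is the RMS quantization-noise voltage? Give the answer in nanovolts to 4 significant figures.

Span: 0.401 V − (-0.401 V) = 0.802 V.
LSB = 0.802 V / 2^19 = 1.52969 µV.
σ_q = LSB/√12 = 1.52969 µV/3.4641 = 441.6 nV.

441.6 nV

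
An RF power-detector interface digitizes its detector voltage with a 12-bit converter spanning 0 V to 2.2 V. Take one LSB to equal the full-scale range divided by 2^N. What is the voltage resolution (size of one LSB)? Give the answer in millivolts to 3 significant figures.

0.537 mV

V_FS = 2.2 V.
2^12 = 4096 levels.
Step size = 2.2/4096 V = 0.537 mV.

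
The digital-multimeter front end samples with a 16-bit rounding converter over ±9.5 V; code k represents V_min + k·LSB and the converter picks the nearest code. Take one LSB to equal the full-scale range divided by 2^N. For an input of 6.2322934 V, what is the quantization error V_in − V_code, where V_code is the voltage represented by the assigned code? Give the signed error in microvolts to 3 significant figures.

Span: 9.5 V − (-9.5 V) = 19 V. LSB = 19 V / 2^16 ≈ 289.9 µV.
(6.2322934 − (-9.5)) / LSB = 15.7322934 × 65536/19 = 54264.8200. Nearest integer: k = 54265.
Reconstructed level: -9.5 + 54265 × 19/65536 V = 6.2323455811 V.
Error = V_in − V_code = 6.2322934 − (6.2323455811) = −52.2 µV.

−52.2 µV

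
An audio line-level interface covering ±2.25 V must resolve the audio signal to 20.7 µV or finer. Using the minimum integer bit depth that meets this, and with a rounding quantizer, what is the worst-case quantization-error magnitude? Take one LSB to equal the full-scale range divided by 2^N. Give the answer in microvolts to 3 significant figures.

8.58 µV

Full-scale range = 2.25 V − (-2.25 V) = 4.5 V.
Levels needed ≥ 4.5/20.7 µV = 217400. 2^18 = 262144 suffices, so N_min = 18.
LSB = 4.5 V ÷ 2^18 = 4.5/262144 V = 17.166 µV.
Max error for round-to-nearest is LSB/2 = 8.58 µV.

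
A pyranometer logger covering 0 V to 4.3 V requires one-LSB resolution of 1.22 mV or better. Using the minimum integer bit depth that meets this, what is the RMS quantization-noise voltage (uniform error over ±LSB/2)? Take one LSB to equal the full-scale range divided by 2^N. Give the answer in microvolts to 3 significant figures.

Span = 4.3 V.
Required number of levels: 4.3/1.22 mV = 3524.6; smallest N with 2^N ≥ that is 12.
LSB = 4.3 V ÷ 2^12 = 4.3/4096 V = 1.0498 mV.
V_rms = LSB/√12 = 303 µV.

303 µV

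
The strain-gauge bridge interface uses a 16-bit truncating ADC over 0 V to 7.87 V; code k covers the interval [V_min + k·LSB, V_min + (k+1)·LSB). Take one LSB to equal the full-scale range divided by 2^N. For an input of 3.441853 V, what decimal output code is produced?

V_FS = 7.87 V. LSB = 7.87 V / 2^16 ≈ 120.1 µV.
code = ⌊(V_in − V_min)/LSB⌋ = ⌊(V_in − V_min) × 2^16 / range⌋
     = ⌊(3.441853 − (0)) × 65536 / 7.87⌋ = ⌊3.441853 × 65536/7.87⌋
     = ⌊28661.408⌋ = 28661.

28661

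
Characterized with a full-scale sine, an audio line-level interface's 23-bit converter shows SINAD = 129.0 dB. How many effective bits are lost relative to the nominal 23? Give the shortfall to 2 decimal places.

1.86 bits

N_eff = (129.0 − 1.76)/6.02 = 21.1362 bits.
Lost resolution: 23 − 21.1362 = 1.8638 bits.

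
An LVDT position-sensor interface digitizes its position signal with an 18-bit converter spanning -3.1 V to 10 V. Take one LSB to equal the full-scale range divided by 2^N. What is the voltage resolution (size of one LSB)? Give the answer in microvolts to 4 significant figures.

49.97 µV

Range = 10 − (-3.1) = 13.1 V.
Number of codes = 2^18 = 262144.
LSB = 13.1 V ÷ 2^18 = 13.1/262144 V = 49.97 µV.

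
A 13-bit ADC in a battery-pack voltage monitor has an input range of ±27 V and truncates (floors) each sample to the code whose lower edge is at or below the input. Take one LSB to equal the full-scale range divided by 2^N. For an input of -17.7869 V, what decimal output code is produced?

Span: 27 V − (-27 V) = 54 V. LSB = 54 V / 2^13 ≈ 6.592 mV.
code = ⌊(V_in − V_min)/LSB⌋ = ⌊(V_in − V_min) × 2^13 / range⌋
     = ⌊(-17.7869 − (-27)) × 8192 / 54⌋ = ⌊9.2131 × 8192/54⌋
     = ⌊1397.661⌋ = 1397.

1397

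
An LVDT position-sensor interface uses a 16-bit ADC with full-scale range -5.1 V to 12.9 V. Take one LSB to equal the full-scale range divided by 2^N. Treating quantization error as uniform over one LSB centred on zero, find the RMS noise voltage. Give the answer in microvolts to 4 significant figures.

The full-scale span is 12.9 − (-5.1) = 18 V.
Step size = 18/65536 V = 274.658 µV.
σ_q = LSB/√12 = 274.658 µV/3.4641 = 79.29 µV.

79.29 µV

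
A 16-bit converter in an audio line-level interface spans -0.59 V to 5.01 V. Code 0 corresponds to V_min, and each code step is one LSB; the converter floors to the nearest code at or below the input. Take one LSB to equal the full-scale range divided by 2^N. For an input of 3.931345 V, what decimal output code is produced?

52912

Full-scale range = 5.01 V − (-0.59 V) = 5.6 V. LSB = 5.6 V / 2^16 ≈ 85.45 µV.
V_in − V_min = 3.931345 − (-0.59) = 4.521345 V.
Divide by LSB: 4.521345 × 65536/5.6 = 52912.6546.
Truncating gives code 52912.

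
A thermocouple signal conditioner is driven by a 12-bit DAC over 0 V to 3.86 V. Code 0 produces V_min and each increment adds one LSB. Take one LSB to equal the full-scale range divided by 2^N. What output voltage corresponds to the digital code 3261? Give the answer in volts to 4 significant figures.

Span = 3.86 V. LSB = 3.86 V / 2^12.
Output = V_min + (3261/4096) × range = 0 + 0.796143 × 3.86 V
      = 0 V + 3.07311 V = 3.07311 V.

3.073 V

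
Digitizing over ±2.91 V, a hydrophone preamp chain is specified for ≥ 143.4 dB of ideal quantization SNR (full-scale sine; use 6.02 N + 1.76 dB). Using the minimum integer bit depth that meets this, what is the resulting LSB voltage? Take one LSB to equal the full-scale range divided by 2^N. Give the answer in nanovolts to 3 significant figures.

347 nV

Span: 2.91 V − (-2.91 V) = 5.82 V.
Solving 6.02 N ≥ 143.4 − 1.76: N ≥ 23.528. Round up → N = 24.
Step size = 5.82/16777216 V = 347 nV.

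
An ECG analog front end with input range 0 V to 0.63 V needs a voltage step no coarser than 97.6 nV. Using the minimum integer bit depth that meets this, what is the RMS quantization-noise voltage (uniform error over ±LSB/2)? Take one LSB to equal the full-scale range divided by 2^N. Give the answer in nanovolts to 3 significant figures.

21.7 nV

Full-scale range = 0.63 V.
Required number of levels: 0.63/97.6 nV = 6.4549e6; smallest N with 2^N ≥ that is 23.
Step size = 0.63/8388608 V = 75.102 nV.
σ_q = LSB/√12 = 75.102 nV/3.4641 = 21.7 nV.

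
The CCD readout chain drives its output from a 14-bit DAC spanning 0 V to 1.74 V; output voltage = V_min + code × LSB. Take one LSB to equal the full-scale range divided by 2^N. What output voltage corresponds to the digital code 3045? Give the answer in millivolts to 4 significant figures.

323.4 mV

Full-scale range = 1.74 V. LSB = 1.74 V / 2^14.
V_out = 0 + 3045 × (1.74/16384) V
      = 0 V + 0.323383 V = 0.323383 V.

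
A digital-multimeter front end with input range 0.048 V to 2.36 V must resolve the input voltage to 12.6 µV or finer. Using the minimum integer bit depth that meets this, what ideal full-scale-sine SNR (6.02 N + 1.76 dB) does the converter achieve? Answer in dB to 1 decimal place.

Span: 2.36 V − (0.048 V) = 2.312 V.
2.312 V / 12.6 µV = 183500. Since 2^17 = 131072 and 2^18 = 262144, N = 18.
6.02(18) + 1.76 = 110.12 dB.

110.1 dB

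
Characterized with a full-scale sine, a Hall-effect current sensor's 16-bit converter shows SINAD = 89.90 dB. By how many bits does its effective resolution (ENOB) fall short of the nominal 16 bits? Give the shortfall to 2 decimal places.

N_eff = (89.90 − 1.76)/6.02 = 14.6412 bits.
Shortfall = 16 − 14.6412 = 1.3588 bits.

1.36 bits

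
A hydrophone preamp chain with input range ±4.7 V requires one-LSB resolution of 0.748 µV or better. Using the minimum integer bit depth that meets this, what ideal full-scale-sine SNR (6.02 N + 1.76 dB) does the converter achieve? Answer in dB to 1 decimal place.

146.2 dB

The full-scale span is 4.7 − (-4.7) = 9.4 V.
Need 2^N ≥ 9.4 V / 0.748 µV = 1.257e7 → N_min = 24.
6.02(24) + 1.76 = 146.24 dB.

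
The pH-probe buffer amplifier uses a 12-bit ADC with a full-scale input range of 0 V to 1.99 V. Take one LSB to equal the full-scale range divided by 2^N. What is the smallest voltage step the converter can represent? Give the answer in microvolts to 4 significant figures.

Range is 1.99 V.
There are 2^12 = 4096 steps.
Step size = 1.99/4096 V = 485.8 µV.

485.8 µV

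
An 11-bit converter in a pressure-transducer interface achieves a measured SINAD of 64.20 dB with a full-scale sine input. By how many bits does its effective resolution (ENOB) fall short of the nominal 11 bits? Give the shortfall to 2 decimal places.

0.63 bits

N_eff = (64.20 − 1.76)/6.02 = 10.3721 bits.
11 − 10.3721 = 0.63 bits below nominal.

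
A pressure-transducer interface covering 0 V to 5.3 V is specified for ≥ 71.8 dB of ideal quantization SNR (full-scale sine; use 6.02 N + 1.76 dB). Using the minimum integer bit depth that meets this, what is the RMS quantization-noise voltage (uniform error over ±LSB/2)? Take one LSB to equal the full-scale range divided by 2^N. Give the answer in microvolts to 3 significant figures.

374 µV

Range is 5.3 V.
N ≥ (71.8 − 1.76)/6.02 = 11.635 → N_min = 12.
One LSB is 5.3 V / 4096 = 1.2939 mV.
RMS noise = LSB/√12 = 374 µV.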